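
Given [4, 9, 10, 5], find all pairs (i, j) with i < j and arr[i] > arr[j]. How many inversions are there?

Finding inversions in [4, 9, 10, 5]:

(1, 3): arr[1]=9 > arr[3]=5
(2, 3): arr[2]=10 > arr[3]=5

Total inversions: 2

The array has 2 inversion(s): (1,3), (2,3). Each pair (i,j) satisfies i < j and arr[i] > arr[j].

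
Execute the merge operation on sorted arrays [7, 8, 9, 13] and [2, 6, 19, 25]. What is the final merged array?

Merging process:

Compare 7 vs 2: take 2 from right. Merged: [2]
Compare 7 vs 6: take 6 from right. Merged: [2, 6]
Compare 7 vs 19: take 7 from left. Merged: [2, 6, 7]
Compare 8 vs 19: take 8 from left. Merged: [2, 6, 7, 8]
Compare 9 vs 19: take 9 from left. Merged: [2, 6, 7, 8, 9]
Compare 13 vs 19: take 13 from left. Merged: [2, 6, 7, 8, 9, 13]
Append remaining from right: [19, 25]. Merged: [2, 6, 7, 8, 9, 13, 19, 25]

Final merged array: [2, 6, 7, 8, 9, 13, 19, 25]
Total comparisons: 6

The merged array is [2, 6, 7, 8, 9, 13, 19, 25], requiring 6 comparisons. The merge step runs in O(n) time where n is the total number of elements.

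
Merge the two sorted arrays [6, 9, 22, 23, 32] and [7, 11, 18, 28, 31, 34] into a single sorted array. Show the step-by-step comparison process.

Merging process:

Compare 6 vs 7: take 6 from left. Merged: [6]
Compare 9 vs 7: take 7 from right. Merged: [6, 7]
Compare 9 vs 11: take 9 from left. Merged: [6, 7, 9]
Compare 22 vs 11: take 11 from right. Merged: [6, 7, 9, 11]
Compare 22 vs 18: take 18 from right. Merged: [6, 7, 9, 11, 18]
Compare 22 vs 28: take 22 from left. Merged: [6, 7, 9, 11, 18, 22]
Compare 23 vs 28: take 23 from left. Merged: [6, 7, 9, 11, 18, 22, 23]
Compare 32 vs 28: take 28 from right. Merged: [6, 7, 9, 11, 18, 22, 23, 28]
Compare 32 vs 31: take 31 from right. Merged: [6, 7, 9, 11, 18, 22, 23, 28, 31]
Compare 32 vs 34: take 32 from left. Merged: [6, 7, 9, 11, 18, 22, 23, 28, 31, 32]
Append remaining from right: [34]. Merged: [6, 7, 9, 11, 18, 22, 23, 28, 31, 32, 34]

Final merged array: [6, 7, 9, 11, 18, 22, 23, 28, 31, 32, 34]
Total comparisons: 10

The merged array is [6, 7, 9, 11, 18, 22, 23, 28, 31, 32, 34], requiring 10 comparisons. The merge step runs in O(n) time where n is the total number of elements.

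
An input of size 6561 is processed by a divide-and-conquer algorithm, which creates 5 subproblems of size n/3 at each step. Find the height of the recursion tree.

For divide and conquer with division factor 3:

Problem sizes at each level:
Level 0: 6561
Level 1: 2187
Level 2: 729
Level 3: 243
Level 4: 81
Level 5: 27
Level 6: 9
Level 7: 3
Level 8: 1

The root is level 0 and the size-1 base case is level 8 (the tree spans levels 0 through 8, i.e. 9 levels counting the root), so the depth is the number of divisions: log_3(6561) = 8

The recursion tree depth is log_3(6561) = 8. At each level, the problem size is divided by 3, so it takes 8 divisions to reduce to a base case of size 1. The algorithm makes 5 recursive calls at each level.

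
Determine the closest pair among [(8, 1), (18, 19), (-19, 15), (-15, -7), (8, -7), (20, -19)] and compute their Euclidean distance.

Computing all pairwise distances among 6 points:

d((8, 1), (18, 19)) = 20.5913
d((8, 1), (-19, 15)) = 30.4138
d((8, 1), (-15, -7)) = 24.3516
d((8, 1), (8, -7)) = 8.0 <-- minimum
d((8, 1), (20, -19)) = 23.3238
d((18, 19), (-19, 15)) = 37.2156
d((18, 19), (-15, -7)) = 42.0119
d((18, 19), (8, -7)) = 27.8568
d((18, 19), (20, -19)) = 38.0526
d((-19, 15), (-15, -7)) = 22.3607
d((-19, 15), (8, -7)) = 34.8281
d((-19, 15), (20, -19)) = 51.7397
d((-15, -7), (8, -7)) = 23.0
d((-15, -7), (20, -19)) = 37.0
d((8, -7), (20, -19)) = 16.9706

Closest pair: (8, 1) and (8, -7) with distance 8.0

The closest pair is (8, 1) and (8, -7) with Euclidean distance 8.0. For 6 points, brute-force pairwise comparison is shown above. For large n, the divide-and-conquer algorithm (sort by x, recurse on halves, check the dividing strip) achieves O(n log n).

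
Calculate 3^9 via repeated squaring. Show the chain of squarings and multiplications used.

Computing 3^9 by squaring (build up from 3^1; each line after the first costs one multiplication):

3^1 = 3
3^2 = (3^1)^2 = 3^2 = 9
3^4 = (3^2)^2 = 9^2 = 81
3^8 = (3^4)^2 = 81^2 = 6561
3^9 = 3 * 3^8 = 3 * 6561 = 19683

Result: 19683
Multiplications needed: 4 (4 lines after 3^1)

3^9 = 19683. Using exponentiation by squaring, this requires 4 multiplications. The key idea: if the exponent is even, square the half-power; if odd, multiply by the base once.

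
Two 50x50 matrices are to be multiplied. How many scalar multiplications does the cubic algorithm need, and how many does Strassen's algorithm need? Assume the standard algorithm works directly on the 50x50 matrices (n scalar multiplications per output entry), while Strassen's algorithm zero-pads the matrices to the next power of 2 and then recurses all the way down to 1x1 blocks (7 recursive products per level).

Matrix multiplication for 50x50 matrices:

Strassen's algorithm requires power-of-2 dimensions. Pad 50x50 to 64x64 (next power of 2).

Standard algorithm: 50^3 = 125000 multiplications
Strassen's algorithm: 7^(log2(64)) = 7^6 = 117649 multiplications
Savings: 125000 - 117649 = 7351 multiplications

Standard: 125000 multiplications (50^3). Strassen: 117649 multiplications (7^6, after padding to 64x64). Strassen reduces 8 recursive multiplications to 7 at each level.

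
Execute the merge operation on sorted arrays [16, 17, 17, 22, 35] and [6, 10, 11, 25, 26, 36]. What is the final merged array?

Merging process:

Compare 16 vs 6: take 6 from right. Merged: [6]
Compare 16 vs 10: take 10 from right. Merged: [6, 10]
Compare 16 vs 11: take 11 from right. Merged: [6, 10, 11]
Compare 16 vs 25: take 16 from left. Merged: [6, 10, 11, 16]
Compare 17 vs 25: take 17 from left. Merged: [6, 10, 11, 16, 17]
Compare 17 vs 25: take 17 from left. Merged: [6, 10, 11, 16, 17, 17]
Compare 22 vs 25: take 22 from left. Merged: [6, 10, 11, 16, 17, 17, 22]
Compare 35 vs 25: take 25 from right. Merged: [6, 10, 11, 16, 17, 17, 22, 25]
Compare 35 vs 26: take 26 from right. Merged: [6, 10, 11, 16, 17, 17, 22, 25, 26]
Compare 35 vs 36: take 35 from left. Merged: [6, 10, 11, 16, 17, 17, 22, 25, 26, 35]
Append remaining from right: [36]. Merged: [6, 10, 11, 16, 17, 17, 22, 25, 26, 35, 36]

Final merged array: [6, 10, 11, 16, 17, 17, 22, 25, 26, 35, 36]
Total comparisons: 10

The merged array is [6, 10, 11, 16, 17, 17, 22, 25, 26, 35, 36], requiring 10 comparisons. The merge step runs in O(n) time where n is the total number of elements.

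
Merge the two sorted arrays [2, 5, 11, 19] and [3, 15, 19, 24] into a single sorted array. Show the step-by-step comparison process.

Merging process:

Compare 2 vs 3: take 2 from left. Merged: [2]
Compare 5 vs 3: take 3 from right. Merged: [2, 3]
Compare 5 vs 15: take 5 from left. Merged: [2, 3, 5]
Compare 11 vs 15: take 11 from left. Merged: [2, 3, 5, 11]
Compare 19 vs 15: take 15 from right. Merged: [2, 3, 5, 11, 15]
Compare 19 vs 19: take 19 from left. Merged: [2, 3, 5, 11, 15, 19]
Append remaining from right: [19, 24]. Merged: [2, 3, 5, 11, 15, 19, 19, 24]

Final merged array: [2, 3, 5, 11, 15, 19, 19, 24]
Total comparisons: 6

The merged array is [2, 3, 5, 11, 15, 19, 19, 24], requiring 6 comparisons. The merge step runs in O(n) time where n is the total number of elements.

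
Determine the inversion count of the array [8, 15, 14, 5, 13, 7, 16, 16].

Finding inversions in [8, 15, 14, 5, 13, 7, 16, 16]:

(0, 3): arr[0]=8 > arr[3]=5
(0, 5): arr[0]=8 > arr[5]=7
(1, 2): arr[1]=15 > arr[2]=14
(1, 3): arr[1]=15 > arr[3]=5
(1, 4): arr[1]=15 > arr[4]=13
(1, 5): arr[1]=15 > arr[5]=7
(2, 3): arr[2]=14 > arr[3]=5
(2, 4): arr[2]=14 > arr[4]=13
(2, 5): arr[2]=14 > arr[5]=7
(4, 5): arr[4]=13 > arr[5]=7

Total inversions: 10

The array has 10 inversion(s): (0,3), (0,5), (1,2), (1,3), (1,4), (1,5), (2,3), (2,4), (2,5), (4,5). Each pair (i,j) satisfies i < j and arr[i] > arr[j].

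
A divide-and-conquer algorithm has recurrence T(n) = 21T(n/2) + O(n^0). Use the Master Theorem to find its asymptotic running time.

Master Theorem for T(n) = 21T(n/2) + O(n^0):

a = 21, b = 2, c = 0
log_b(a) = log_2(21) = 4.3923

Case 1: c = 0 < log_2(21) = 4.3923
T(n) = O(n^(log_2 21))

For T(n) = 21T(n/2) + O(n^0): log_2(21) = 4.3923. This is Case 1 of the Master Theorem (c < log_b(a), work dominated by leaves), giving O(n^(log_2 21)).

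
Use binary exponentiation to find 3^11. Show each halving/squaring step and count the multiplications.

Computing 3^11 by squaring (build up from 3^1; each line after the first costs one multiplication):

3^1 = 3
3^2 = (3^1)^2 = 3^2 = 9
3^4 = (3^2)^2 = 9^2 = 81
3^5 = 3 * 3^4 = 3 * 81 = 243
3^10 = (3^5)^2 = 243^2 = 59049
3^11 = 3 * 3^10 = 3 * 59049 = 177147

Result: 177147
Multiplications needed: 5 (5 lines after 3^1)

3^11 = 177147. Using exponentiation by squaring, this requires 5 multiplications. The key idea: if the exponent is even, square the half-power; if odd, multiply by the base once.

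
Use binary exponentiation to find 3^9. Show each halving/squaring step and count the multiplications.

Computing 3^9 by squaring (build up from 3^1; each line after the first costs one multiplication):

3^1 = 3
3^2 = (3^1)^2 = 3^2 = 9
3^4 = (3^2)^2 = 9^2 = 81
3^8 = (3^4)^2 = 81^2 = 6561
3^9 = 3 * 3^8 = 3 * 6561 = 19683

Result: 19683
Multiplications needed: 4 (4 lines after 3^1)

3^9 = 19683. Using exponentiation by squaring, this requires 4 multiplications. The key idea: if the exponent is even, square the half-power; if odd, multiply by the base once.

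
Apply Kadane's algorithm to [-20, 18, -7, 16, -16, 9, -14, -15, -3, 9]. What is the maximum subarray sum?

Using Kadane's algorithm on [-20, 18, -7, 16, -16, 9, -14, -15, -3, 9]:

Scanning through the array:
Position 1 (value 18): max_ending_here = 18, max_so_far = 18
Position 2 (value -7): max_ending_here = 11, max_so_far = 18
Position 3 (value 16): max_ending_here = 27, max_so_far = 27
Position 4 (value -16): max_ending_here = 11, max_so_far = 27
Position 5 (value 9): max_ending_here = 20, max_so_far = 27
Position 6 (value -14): max_ending_here = 6, max_so_far = 27
Position 7 (value -15): max_ending_here = -9, max_so_far = 27
Position 8 (value -3): max_ending_here = -3, max_so_far = 27
Position 9 (value 9): max_ending_here = 9, max_so_far = 27

Maximum subarray: [18, -7, 16]
Maximum sum: 27

The maximum subarray is [18, -7, 16] with sum 27. This subarray runs from index 1 to index 3.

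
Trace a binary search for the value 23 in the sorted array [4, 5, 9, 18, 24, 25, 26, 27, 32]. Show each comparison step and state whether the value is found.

Binary search for 23 in [4, 5, 9, 18, 24, 25, 26, 27, 32]:

lo=0, hi=8, mid=4, arr[mid]=24 -> 24 > 23, search left half
lo=0, hi=3, mid=1, arr[mid]=5 -> 5 < 23, search right half
lo=2, hi=3, mid=2, arr[mid]=9 -> 9 < 23, search right half
lo=3, hi=3, mid=3, arr[mid]=18 -> 18 < 23, search right half
lo=4 > hi=3, target 23 not found

Binary search determines that 23 is not in the array after 4 comparisons. The search space was exhausted without finding the target.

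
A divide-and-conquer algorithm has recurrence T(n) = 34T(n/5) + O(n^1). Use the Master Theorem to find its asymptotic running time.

Master Theorem for T(n) = 34T(n/5) + O(n^1):

a = 34, b = 5, c = 1
log_b(a) = log_5(34) = 2.1911

Case 1: c = 1 < log_5(34) = 2.1911
T(n) = O(n^(log_5 34))

For T(n) = 34T(n/5) + O(n^1): log_5(34) = 2.1911. This is Case 1 of the Master Theorem (c < log_b(a), work dominated by leaves), giving O(n^(log_5 34)).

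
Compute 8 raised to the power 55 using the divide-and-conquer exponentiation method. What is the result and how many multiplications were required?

Computing 8^55 by squaring (build up from 8^1; each line after the first costs one multiplication):

8^1 = 8
8^2 = (8^1)^2 = 8^2 = 64
8^3 = 8 * 8^2 = 8 * 64 = 512
8^6 = (8^3)^2 = 512^2 = 262144
8^12 = (8^6)^2 = 262144^2 = 68719476736
8^13 = 8 * 8^12 = 8 * 68719476736 = 549755813888
8^26 = (8^13)^2 = 549755813888^2 = 302231454903657293676544
8^27 = 8 * 8^26 = 8 * 302231454903657293676544 = 2417851639229258349412352
8^54 = (8^27)^2 = 2417851639229258349412352^2 = 5846006549323611672814739330865132078623730171904
8^55 = 8 * 8^54 = 8 * 5846006549323611672814739330865132078623730171904 = 46768052394588893382517914646921056628989841375232

Result: 46768052394588893382517914646921056628989841375232
Multiplications needed: 9 (9 lines after 8^1)

8^55 = 46768052394588893382517914646921056628989841375232. Using exponentiation by squaring, this requires 9 multiplications. The key idea: if the exponent is even, square the half-power; if odd, multiply by the base once.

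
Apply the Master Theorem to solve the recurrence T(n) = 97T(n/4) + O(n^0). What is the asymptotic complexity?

Master Theorem for T(n) = 97T(n/4) + O(n^0):

a = 97, b = 4, c = 0
log_b(a) = log_4(97) = 3.3000

Case 1: c = 0 < log_4(97) = 3.3000
T(n) = O(n^(log_4 97))

For T(n) = 97T(n/4) + O(n^0): log_4(97) = 3.3000. This is Case 1 of the Master Theorem (c < log_b(a), work dominated by leaves), giving O(n^(log_4 97)).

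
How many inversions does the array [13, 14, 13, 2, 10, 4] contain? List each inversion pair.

Finding inversions in [13, 14, 13, 2, 10, 4]:

(0, 3): arr[0]=13 > arr[3]=2
(0, 4): arr[0]=13 > arr[4]=10
(0, 5): arr[0]=13 > arr[5]=4
(1, 2): arr[1]=14 > arr[2]=13
(1, 3): arr[1]=14 > arr[3]=2
(1, 4): arr[1]=14 > arr[4]=10
(1, 5): arr[1]=14 > arr[5]=4
(2, 3): arr[2]=13 > arr[3]=2
(2, 4): arr[2]=13 > arr[4]=10
(2, 5): arr[2]=13 > arr[5]=4
(4, 5): arr[4]=10 > arr[5]=4

Total inversions: 11

The array has 11 inversion(s): (0,3), (0,4), (0,5), (1,2), (1,3), (1,4), (1,5), (2,3), (2,4), (2,5), (4,5). Each pair (i,j) satisfies i < j and arr[i] > arr[j].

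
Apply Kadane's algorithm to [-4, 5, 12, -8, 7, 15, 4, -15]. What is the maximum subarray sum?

Using Kadane's algorithm on [-4, 5, 12, -8, 7, 15, 4, -15]:

Scanning through the array:
Position 1 (value 5): max_ending_here = 5, max_so_far = 5
Position 2 (value 12): max_ending_here = 17, max_so_far = 17
Position 3 (value -8): max_ending_here = 9, max_so_far = 17
Position 4 (value 7): max_ending_here = 16, max_so_far = 17
Position 5 (value 15): max_ending_here = 31, max_so_far = 31
Position 6 (value 4): max_ending_here = 35, max_so_far = 35
Position 7 (value -15): max_ending_here = 20, max_so_far = 35

Maximum subarray: [5, 12, -8, 7, 15, 4]
Maximum sum: 35

The maximum subarray is [5, 12, -8, 7, 15, 4] with sum 35. This subarray runs from index 1 to index 6.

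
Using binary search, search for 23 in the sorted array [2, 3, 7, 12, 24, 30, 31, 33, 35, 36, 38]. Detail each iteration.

Binary search for 23 in [2, 3, 7, 12, 24, 30, 31, 33, 35, 36, 38]:

lo=0, hi=10, mid=5, arr[mid]=30 -> 30 > 23, search left half
lo=0, hi=4, mid=2, arr[mid]=7 -> 7 < 23, search right half
lo=3, hi=4, mid=3, arr[mid]=12 -> 12 < 23, search right half
lo=4, hi=4, mid=4, arr[mid]=24 -> 24 > 23, search left half
lo=4 > hi=3, target 23 not found

Binary search determines that 23 is not in the array after 4 comparisons. The search space was exhausted without finding the target.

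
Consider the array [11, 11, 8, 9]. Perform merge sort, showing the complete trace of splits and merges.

Merge sort trace:

Split: [11, 11, 8, 9] -> [11, 11] and [8, 9]
  Split: [11, 11] -> [11] and [11]
  Merge: [11] + [11] -> [11, 11]
  Split: [8, 9] -> [8] and [9]
  Merge: [8] + [9] -> [8, 9]
Merge: [11, 11] + [8, 9] -> [8, 9, 11, 11]

Final sorted array: [8, 9, 11, 11]

The merge sort proceeds by recursively splitting the array and merging sorted halves.
After all merges, the sorted array is [8, 9, 11, 11].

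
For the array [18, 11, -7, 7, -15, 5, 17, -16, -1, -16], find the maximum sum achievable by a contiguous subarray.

Using Kadane's algorithm on [18, 11, -7, 7, -15, 5, 17, -16, -1, -16]:

Scanning through the array:
Position 1 (value 11): max_ending_here = 29, max_so_far = 29
Position 2 (value -7): max_ending_here = 22, max_so_far = 29
Position 3 (value 7): max_ending_here = 29, max_so_far = 29
Position 4 (value -15): max_ending_here = 14, max_so_far = 29
Position 5 (value 5): max_ending_here = 19, max_so_far = 29
Position 6 (value 17): max_ending_here = 36, max_so_far = 36
Position 7 (value -16): max_ending_here = 20, max_so_far = 36
Position 8 (value -1): max_ending_here = 19, max_so_far = 36
Position 9 (value -16): max_ending_here = 3, max_so_far = 36

Maximum subarray: [18, 11, -7, 7, -15, 5, 17]
Maximum sum: 36

The maximum subarray is [18, 11, -7, 7, -15, 5, 17] with sum 36. This subarray runs from index 0 to index 6.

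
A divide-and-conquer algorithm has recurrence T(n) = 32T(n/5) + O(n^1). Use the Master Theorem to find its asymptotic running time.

Master Theorem for T(n) = 32T(n/5) + O(n^1):

a = 32, b = 5, c = 1
log_b(a) = log_5(32) = 2.1534

Case 1: c = 1 < log_5(32) = 2.1534
T(n) = O(n^(log_5 32))

For T(n) = 32T(n/5) + O(n^1): log_5(32) = 2.1534. This is Case 1 of the Master Theorem (c < log_b(a), work dominated by leaves), giving O(n^(log_5 32)).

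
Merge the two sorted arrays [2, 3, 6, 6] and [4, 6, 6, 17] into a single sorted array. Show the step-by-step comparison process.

Merging process:

Compare 2 vs 4: take 2 from left. Merged: [2]
Compare 3 vs 4: take 3 from left. Merged: [2, 3]
Compare 6 vs 4: take 4 from right. Merged: [2, 3, 4]
Compare 6 vs 6: take 6 from left. Merged: [2, 3, 4, 6]
Compare 6 vs 6: take 6 from left. Merged: [2, 3, 4, 6, 6]
Append remaining from right: [6, 6, 17]. Merged: [2, 3, 4, 6, 6, 6, 6, 17]

Final merged array: [2, 3, 4, 6, 6, 6, 6, 17]
Total comparisons: 5

The merged array is [2, 3, 4, 6, 6, 6, 6, 17], requiring 5 comparisons. The merge step runs in O(n) time where n is the total number of elements.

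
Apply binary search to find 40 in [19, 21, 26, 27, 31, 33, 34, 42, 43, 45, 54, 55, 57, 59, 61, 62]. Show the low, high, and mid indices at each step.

Binary search for 40 in [19, 21, 26, 27, 31, 33, 34, 42, 43, 45, 54, 55, 57, 59, 61, 62]:

lo=0, hi=15, mid=7, arr[mid]=42 -> 42 > 40, search left half
lo=0, hi=6, mid=3, arr[mid]=27 -> 27 < 40, search right half
lo=4, hi=6, mid=5, arr[mid]=33 -> 33 < 40, search right half
lo=6, hi=6, mid=6, arr[mid]=34 -> 34 < 40, search right half
lo=7 > hi=6, target 40 not found

Binary search determines that 40 is not in the array after 4 comparisons. The search space was exhausted without finding the target.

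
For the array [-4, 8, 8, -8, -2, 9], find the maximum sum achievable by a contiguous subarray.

Using Kadane's algorithm on [-4, 8, 8, -8, -2, 9]:

Scanning through the array:
Position 1 (value 8): max_ending_here = 8, max_so_far = 8
Position 2 (value 8): max_ending_here = 16, max_so_far = 16
Position 3 (value -8): max_ending_here = 8, max_so_far = 16
Position 4 (value -2): max_ending_here = 6, max_so_far = 16
Position 5 (value 9): max_ending_here = 15, max_so_far = 16

Maximum subarray: [8, 8]
Maximum sum: 16

The maximum subarray is [8, 8] with sum 16. This subarray runs from index 1 to index 2.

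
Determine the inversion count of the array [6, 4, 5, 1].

Finding inversions in [6, 4, 5, 1]:

(0, 1): arr[0]=6 > arr[1]=4
(0, 2): arr[0]=6 > arr[2]=5
(0, 3): arr[0]=6 > arr[3]=1
(1, 3): arr[1]=4 > arr[3]=1
(2, 3): arr[2]=5 > arr[3]=1

Total inversions: 5

The array has 5 inversion(s): (0,1), (0,2), (0,3), (1,3), (2,3). Each pair (i,j) satisfies i < j and arr[i] > arr[j].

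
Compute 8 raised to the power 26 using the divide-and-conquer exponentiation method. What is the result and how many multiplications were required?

Computing 8^26 by squaring (build up from 8^1; each line after the first costs one multiplication):

8^1 = 8
8^2 = (8^1)^2 = 8^2 = 64
8^3 = 8 * 8^2 = 8 * 64 = 512
8^6 = (8^3)^2 = 512^2 = 262144
8^12 = (8^6)^2 = 262144^2 = 68719476736
8^13 = 8 * 8^12 = 8 * 68719476736 = 549755813888
8^26 = (8^13)^2 = 549755813888^2 = 302231454903657293676544

Result: 302231454903657293676544
Multiplications needed: 6 (6 lines after 8^1)

8^26 = 302231454903657293676544. Using exponentiation by squaring, this requires 6 multiplications. The key idea: if the exponent is even, square the half-power; if odd, multiply by the base once.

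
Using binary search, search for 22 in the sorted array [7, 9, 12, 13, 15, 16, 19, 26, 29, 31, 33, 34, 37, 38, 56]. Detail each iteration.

Binary search for 22 in [7, 9, 12, 13, 15, 16, 19, 26, 29, 31, 33, 34, 37, 38, 56]:

lo=0, hi=14, mid=7, arr[mid]=26 -> 26 > 22, search left half
lo=0, hi=6, mid=3, arr[mid]=13 -> 13 < 22, search right half
lo=4, hi=6, mid=5, arr[mid]=16 -> 16 < 22, search right half
lo=6, hi=6, mid=6, arr[mid]=19 -> 19 < 22, search right half
lo=7 > hi=6, target 22 not found

Binary search determines that 22 is not in the array after 4 comparisons. The search space was exhausted without finding the target.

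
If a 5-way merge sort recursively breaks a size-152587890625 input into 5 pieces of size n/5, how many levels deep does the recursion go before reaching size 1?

For divide and conquer with division factor 5:

Problem sizes at each level:
Level 0: 152587890625
Level 1: 30517578125
Level 2: 6103515625
Level 3: 1220703125
Level 4: 244140625
Level 5: 48828125
Level 6: 9765625
Level 7: 1953125
Level 8: 390625
Level 9: 78125
Level 10: 15625
Level 11: 3125
Level 12: 625
Level 13: 125
Level 14: 25
Level 15: 5
Level 16: 1

The root is level 0 and the size-1 base case is level 16 (the tree spans levels 0 through 16, i.e. 17 levels counting the root), so the depth is the number of divisions: log_5(152587890625) = 16

The recursion tree depth is log_5(152587890625) = 16. At each level, the problem size is divided by 5, so it takes 16 divisions to reduce to a base case of size 1. The algorithm makes 5 recursive calls at each level.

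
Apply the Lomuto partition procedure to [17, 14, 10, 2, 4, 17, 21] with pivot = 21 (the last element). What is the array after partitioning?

Lomuto partition with pivot = 21:

Initial array: [17, 14, 10, 2, 4, 17, 21]

arr[0]=17 <= 21: swap with position 0, array becomes [17, 14, 10, 2, 4, 17, 21]
arr[1]=14 <= 21: swap with position 1, array becomes [17, 14, 10, 2, 4, 17, 21]
arr[2]=10 <= 21: swap with position 2, array becomes [17, 14, 10, 2, 4, 17, 21]
arr[3]=2 <= 21: swap with position 3, array becomes [17, 14, 10, 2, 4, 17, 21]
arr[4]=4 <= 21: swap with position 4, array becomes [17, 14, 10, 2, 4, 17, 21]
arr[5]=17 <= 21: swap with position 5, array becomes [17, 14, 10, 2, 4, 17, 21]

Place pivot at position 6: [17, 14, 10, 2, 4, 17, 21]
Pivot position: 6

After partitioning with pivot 21, the array becomes [17, 14, 10, 2, 4, 17, 21]. The pivot is placed at index 6. All elements to the left of the pivot are <= 21, and all elements to the right are > 21.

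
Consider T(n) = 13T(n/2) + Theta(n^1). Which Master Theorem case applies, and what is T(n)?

Master Theorem for T(n) = 13T(n/2) + O(n^1):

a = 13, b = 2, c = 1
log_b(a) = log_2(13) = 3.7004

Case 1: c = 1 < log_2(13) = 3.7004
T(n) = O(n^(log_2 13))

For T(n) = 13T(n/2) + O(n^1): log_2(13) = 3.7004. This is Case 1 of the Master Theorem (c < log_b(a), work dominated by leaves), giving O(n^(log_2 13)).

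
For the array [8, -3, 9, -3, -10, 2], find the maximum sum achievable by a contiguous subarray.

Using Kadane's algorithm on [8, -3, 9, -3, -10, 2]:

Scanning through the array:
Position 1 (value -3): max_ending_here = 5, max_so_far = 8
Position 2 (value 9): max_ending_here = 14, max_so_far = 14
Position 3 (value -3): max_ending_here = 11, max_so_far = 14
Position 4 (value -10): max_ending_here = 1, max_so_far = 14
Position 5 (value 2): max_ending_here = 3, max_so_far = 14

Maximum subarray: [8, -3, 9]
Maximum sum: 14

The maximum subarray is [8, -3, 9] with sum 14. This subarray runs from index 0 to index 2.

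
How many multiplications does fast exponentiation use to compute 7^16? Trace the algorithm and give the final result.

Computing 7^16 by squaring (build up from 7^1; each line after the first costs one multiplication):

7^1 = 7
7^2 = (7^1)^2 = 7^2 = 49
7^4 = (7^2)^2 = 49^2 = 2401
7^8 = (7^4)^2 = 2401^2 = 5764801
7^16 = (7^8)^2 = 5764801^2 = 33232930569601

Result: 33232930569601
Multiplications needed: 4 (4 lines after 7^1)

7^16 = 33232930569601. Using exponentiation by squaring, this requires 4 multiplications. The key idea: if the exponent is even, square the half-power; if odd, multiply by the base once.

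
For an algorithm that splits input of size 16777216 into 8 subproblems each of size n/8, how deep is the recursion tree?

For divide and conquer with division factor 8:

Problem sizes at each level:
Level 0: 16777216
Level 1: 2097152
Level 2: 262144
Level 3: 32768
Level 4: 4096
Level 5: 512
Level 6: 64
Level 7: 8
Level 8: 1

The root is level 0 and the size-1 base case is level 8 (the tree spans levels 0 through 8, i.e. 9 levels counting the root), so the depth is the number of divisions: log_8(16777216) = 8

The recursion tree depth is log_8(16777216) = 8. At each level, the problem size is divided by 8, so it takes 8 divisions to reduce to a base case of size 1. The algorithm makes 8 recursive calls at each level.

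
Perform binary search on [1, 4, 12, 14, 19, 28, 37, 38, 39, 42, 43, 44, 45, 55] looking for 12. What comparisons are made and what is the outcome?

Binary search for 12 in [1, 4, 12, 14, 19, 28, 37, 38, 39, 42, 43, 44, 45, 55]:

lo=0, hi=13, mid=6, arr[mid]=37 -> 37 > 12, search left half
lo=0, hi=5, mid=2, arr[mid]=12 -> Found target at index 2!

Binary search finds 12 at index 2 after 2 comparisons. The search repeatedly halves the search space by comparing with the middle element.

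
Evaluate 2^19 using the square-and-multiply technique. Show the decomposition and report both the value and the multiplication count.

Computing 2^19 by squaring (build up from 2^1; each line after the first costs one multiplication):

2^1 = 2
2^2 = (2^1)^2 = 2^2 = 4
2^4 = (2^2)^2 = 4^2 = 16
2^8 = (2^4)^2 = 16^2 = 256
2^9 = 2 * 2^8 = 2 * 256 = 512
2^18 = (2^9)^2 = 512^2 = 262144
2^19 = 2 * 2^18 = 2 * 262144 = 524288

Result: 524288
Multiplications needed: 6 (6 lines after 2^1)

2^19 = 524288. Using exponentiation by squaring, this requires 6 multiplications. The key idea: if the exponent is even, square the half-power; if odd, multiply by the base once.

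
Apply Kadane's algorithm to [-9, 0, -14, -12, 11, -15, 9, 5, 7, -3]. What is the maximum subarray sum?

Using Kadane's algorithm on [-9, 0, -14, -12, 11, -15, 9, 5, 7, -3]:

Scanning through the array:
Position 1 (value 0): max_ending_here = 0, max_so_far = 0
Position 2 (value -14): max_ending_here = -14, max_so_far = 0
Position 3 (value -12): max_ending_here = -12, max_so_far = 0
Position 4 (value 11): max_ending_here = 11, max_so_far = 11
Position 5 (value -15): max_ending_here = -4, max_so_far = 11
Position 6 (value 9): max_ending_here = 9, max_so_far = 11
Position 7 (value 5): max_ending_here = 14, max_so_far = 14
Position 8 (value 7): max_ending_here = 21, max_so_far = 21
Position 9 (value -3): max_ending_here = 18, max_so_far = 21

Maximum subarray: [9, 5, 7]
Maximum sum: 21

The maximum subarray is [9, 5, 7] with sum 21. This subarray runs from index 6 to index 8.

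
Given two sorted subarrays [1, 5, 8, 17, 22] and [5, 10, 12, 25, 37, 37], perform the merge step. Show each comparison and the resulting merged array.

Merging process:

Compare 1 vs 5: take 1 from left. Merged: [1]
Compare 5 vs 5: take 5 from left. Merged: [1, 5]
Compare 8 vs 5: take 5 from right. Merged: [1, 5, 5]
Compare 8 vs 10: take 8 from left. Merged: [1, 5, 5, 8]
Compare 17 vs 10: take 10 from right. Merged: [1, 5, 5, 8, 10]
Compare 17 vs 12: take 12 from right. Merged: [1, 5, 5, 8, 10, 12]
Compare 17 vs 25: take 17 from left. Merged: [1, 5, 5, 8, 10, 12, 17]
Compare 22 vs 25: take 22 from left. Merged: [1, 5, 5, 8, 10, 12, 17, 22]
Append remaining from right: [25, 37, 37]. Merged: [1, 5, 5, 8, 10, 12, 17, 22, 25, 37, 37]

Final merged array: [1, 5, 5, 8, 10, 12, 17, 22, 25, 37, 37]
Total comparisons: 8

The merged array is [1, 5, 5, 8, 10, 12, 17, 22, 25, 37, 37], requiring 8 comparisons. The merge step runs in O(n) time where n is the total number of elements.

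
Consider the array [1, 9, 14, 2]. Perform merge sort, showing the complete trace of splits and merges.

Merge sort trace:

Split: [1, 9, 14, 2] -> [1, 9] and [14, 2]
  Split: [1, 9] -> [1] and [9]
  Merge: [1] + [9] -> [1, 9]
  Split: [14, 2] -> [14] and [2]
  Merge: [14] + [2] -> [2, 14]
Merge: [1, 9] + [2, 14] -> [1, 2, 9, 14]

Final sorted array: [1, 2, 9, 14]

The merge sort proceeds by recursively splitting the array and merging sorted halves.
After all merges, the sorted array is [1, 2, 9, 14].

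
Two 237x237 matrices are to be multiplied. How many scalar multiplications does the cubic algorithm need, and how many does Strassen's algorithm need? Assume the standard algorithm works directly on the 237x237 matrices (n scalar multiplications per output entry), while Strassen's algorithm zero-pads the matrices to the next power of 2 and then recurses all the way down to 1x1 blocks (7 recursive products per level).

Matrix multiplication for 237x237 matrices:

Strassen's algorithm requires power-of-2 dimensions. Pad 237x237 to 256x256 (next power of 2).

Standard algorithm: 237^3 = 13312053 multiplications
Strassen's algorithm: 7^(log2(256)) = 7^8 = 5764801 multiplications
Savings: 13312053 - 5764801 = 7547252 multiplications

Standard: 13312053 multiplications (237^3). Strassen: 5764801 multiplications (7^8, after padding to 256x256). Strassen reduces 8 recursive multiplications to 7 at each level.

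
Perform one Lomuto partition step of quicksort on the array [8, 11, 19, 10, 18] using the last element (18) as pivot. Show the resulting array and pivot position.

Lomuto partition with pivot = 18:

Initial array: [8, 11, 19, 10, 18]

arr[0]=8 <= 18: swap with position 0, array becomes [8, 11, 19, 10, 18]
arr[1]=11 <= 18: swap with position 1, array becomes [8, 11, 19, 10, 18]
arr[2]=19 > 18: no swap
arr[3]=10 <= 18: swap with position 2, array becomes [8, 11, 10, 19, 18]

Place pivot at position 3: [8, 11, 10, 18, 19]
Pivot position: 3

After partitioning with pivot 18, the array becomes [8, 11, 10, 18, 19]. The pivot is placed at index 3. All elements to the left of the pivot are <= 18, and all elements to the right are > 18.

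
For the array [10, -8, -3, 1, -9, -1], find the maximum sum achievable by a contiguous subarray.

Using Kadane's algorithm on [10, -8, -3, 1, -9, -1]:

Scanning through the array:
Position 1 (value -8): max_ending_here = 2, max_so_far = 10
Position 2 (value -3): max_ending_here = -1, max_so_far = 10
Position 3 (value 1): max_ending_here = 1, max_so_far = 10
Position 4 (value -9): max_ending_here = -8, max_so_far = 10
Position 5 (value -1): max_ending_here = -1, max_so_far = 10

Maximum subarray: [10]
Maximum sum: 10

The maximum subarray is [10] with sum 10. This subarray runs from index 0 to index 0.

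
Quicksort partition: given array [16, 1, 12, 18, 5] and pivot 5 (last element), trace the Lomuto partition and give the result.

Lomuto partition with pivot = 5:

Initial array: [16, 1, 12, 18, 5]

arr[0]=16 > 5: no swap
arr[1]=1 <= 5: swap with position 0, array becomes [1, 16, 12, 18, 5]
arr[2]=12 > 5: no swap
arr[3]=18 > 5: no swap

Place pivot at position 1: [1, 5, 12, 18, 16]
Pivot position: 1

After partitioning with pivot 5, the array becomes [1, 5, 12, 18, 16]. The pivot is placed at index 1. All elements to the left of the pivot are <= 5, and all elements to the right are > 5.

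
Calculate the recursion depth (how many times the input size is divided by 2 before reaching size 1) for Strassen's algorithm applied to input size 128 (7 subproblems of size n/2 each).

For divide and conquer with division factor 2:

Problem sizes at each level:
Level 0: 128
Level 1: 64
Level 2: 32
Level 3: 16
Level 4: 8
Level 5: 4
Level 6: 2
Level 7: 1

The root is level 0 and the size-1 base case is level 7 (the tree spans levels 0 through 7, i.e. 8 levels counting the root), so the depth is the number of divisions: log_2(128) = 7

The recursion tree depth is log_2(128) = 7. At each level, the problem size is divided by 2, so it takes 7 divisions to reduce to a base case of size 1. The algorithm makes 7 recursive calls at each level.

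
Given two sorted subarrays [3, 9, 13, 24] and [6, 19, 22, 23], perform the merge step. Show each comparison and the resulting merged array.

Merging process:

Compare 3 vs 6: take 3 from left. Merged: [3]
Compare 9 vs 6: take 6 from right. Merged: [3, 6]
Compare 9 vs 19: take 9 from left. Merged: [3, 6, 9]
Compare 13 vs 19: take 13 from left. Merged: [3, 6, 9, 13]
Compare 24 vs 19: take 19 from right. Merged: [3, 6, 9, 13, 19]
Compare 24 vs 22: take 22 from right. Merged: [3, 6, 9, 13, 19, 22]
Compare 24 vs 23: take 23 from right. Merged: [3, 6, 9, 13, 19, 22, 23]
Append remaining from left: [24]. Merged: [3, 6, 9, 13, 19, 22, 23, 24]

Final merged array: [3, 6, 9, 13, 19, 22, 23, 24]
Total comparisons: 7

The merged array is [3, 6, 9, 13, 19, 22, 23, 24], requiring 7 comparisons. The merge step runs in O(n) time where n is the total number of elements.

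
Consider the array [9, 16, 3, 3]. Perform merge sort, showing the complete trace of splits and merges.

Merge sort trace:

Split: [9, 16, 3, 3] -> [9, 16] and [3, 3]
  Split: [9, 16] -> [9] and [16]
  Merge: [9] + [16] -> [9, 16]
  Split: [3, 3] -> [3] and [3]
  Merge: [3] + [3] -> [3, 3]
Merge: [9, 16] + [3, 3] -> [3, 3, 9, 16]

Final sorted array: [3, 3, 9, 16]

The merge sort proceeds by recursively splitting the array and merging sorted halves.
After all merges, the sorted array is [3, 3, 9, 16].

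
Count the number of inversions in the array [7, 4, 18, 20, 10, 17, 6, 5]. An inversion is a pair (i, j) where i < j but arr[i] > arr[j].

Finding inversions in [7, 4, 18, 20, 10, 17, 6, 5]:

(0, 1): arr[0]=7 > arr[1]=4
(0, 6): arr[0]=7 > arr[6]=6
(0, 7): arr[0]=7 > arr[7]=5
(2, 4): arr[2]=18 > arr[4]=10
(2, 5): arr[2]=18 > arr[5]=17
(2, 6): arr[2]=18 > arr[6]=6
(2, 7): arr[2]=18 > arr[7]=5
(3, 4): arr[3]=20 > arr[4]=10
(3, 5): arr[3]=20 > arr[5]=17
(3, 6): arr[3]=20 > arr[6]=6
(3, 7): arr[3]=20 > arr[7]=5
(4, 6): arr[4]=10 > arr[6]=6
(4, 7): arr[4]=10 > arr[7]=5
(5, 6): arr[5]=17 > arr[6]=6
(5, 7): arr[5]=17 > arr[7]=5
(6, 7): arr[6]=6 > arr[7]=5

Total inversions: 16

The array has 16 inversion(s): (0,1), (0,6), (0,7), (2,4), (2,5), (2,6), (2,7), (3,4), (3,5), (3,6), (3,7), (4,6), (4,7), (5,6), (5,7), (6,7). Each pair (i,j) satisfies i < j and arr[i] > arr[j].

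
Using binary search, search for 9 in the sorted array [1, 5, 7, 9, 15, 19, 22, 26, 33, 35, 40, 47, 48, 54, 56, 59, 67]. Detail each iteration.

Binary search for 9 in [1, 5, 7, 9, 15, 19, 22, 26, 33, 35, 40, 47, 48, 54, 56, 59, 67]:

lo=0, hi=16, mid=8, arr[mid]=33 -> 33 > 9, search left half
lo=0, hi=7, mid=3, arr[mid]=9 -> Found target at index 3!

Binary search finds 9 at index 3 after 2 comparisons. The search repeatedly halves the search space by comparing with the middle element.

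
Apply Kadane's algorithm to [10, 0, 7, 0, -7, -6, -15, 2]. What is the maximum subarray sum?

Using Kadane's algorithm on [10, 0, 7, 0, -7, -6, -15, 2]:

Scanning through the array:
Position 1 (value 0): max_ending_here = 10, max_so_far = 10
Position 2 (value 7): max_ending_here = 17, max_so_far = 17
Position 3 (value 0): max_ending_here = 17, max_so_far = 17
Position 4 (value -7): max_ending_here = 10, max_so_far = 17
Position 5 (value -6): max_ending_here = 4, max_so_far = 17
Position 6 (value -15): max_ending_here = -11, max_so_far = 17
Position 7 (value 2): max_ending_here = 2, max_so_far = 17

Maximum subarray: [10, 0, 7]
Maximum sum: 17

The maximum subarray is [10, 0, 7] with sum 17. This subarray runs from index 0 to index 2.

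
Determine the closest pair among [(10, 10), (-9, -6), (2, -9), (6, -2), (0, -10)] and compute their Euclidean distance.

Computing all pairwise distances among 5 points:

d((10, 10), (-9, -6)) = 24.8395
d((10, 10), (2, -9)) = 20.6155
d((10, 10), (6, -2)) = 12.6491
d((10, 10), (0, -10)) = 22.3607
d((-9, -6), (2, -9)) = 11.4018
d((-9, -6), (6, -2)) = 15.5242
d((-9, -6), (0, -10)) = 9.8489
d((2, -9), (6, -2)) = 8.0623
d((2, -9), (0, -10)) = 2.2361 <-- minimum
d((6, -2), (0, -10)) = 10.0

Closest pair: (2, -9) and (0, -10) with distance 2.2361

The closest pair is (2, -9) and (0, -10) with Euclidean distance 2.2361. For 5 points, brute-force pairwise comparison is shown above. For large n, the divide-and-conquer algorithm (sort by x, recurse on halves, check the dividing strip) achieves O(n log n).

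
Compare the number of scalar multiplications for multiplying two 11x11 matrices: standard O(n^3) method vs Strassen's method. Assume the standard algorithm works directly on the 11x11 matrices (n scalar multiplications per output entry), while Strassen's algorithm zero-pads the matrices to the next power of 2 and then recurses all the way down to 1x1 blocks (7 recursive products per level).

Matrix multiplication for 11x11 matrices:

Strassen's algorithm requires power-of-2 dimensions. Pad 11x11 to 16x16 (next power of 2).

Standard algorithm: 11^3 = 1331 multiplications
Strassen's algorithm: 7^(log2(16)) = 7^4 = 2401 multiplications
Difference: 1331 - 2401 = -1070 (Strassen uses MORE here due to padding overhead — for small or just-over-power-of-2 n, padding can outweigh the per-level savings)

Standard: 1331 multiplications (11^3). Strassen: 2401 multiplications (7^4, after padding to 16x16). Strassen reduces 8 recursive multiplications to 7 at each level.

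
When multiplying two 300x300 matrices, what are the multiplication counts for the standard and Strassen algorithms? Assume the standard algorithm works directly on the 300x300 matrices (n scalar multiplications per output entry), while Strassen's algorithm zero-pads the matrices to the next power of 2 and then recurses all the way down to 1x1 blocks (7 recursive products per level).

Matrix multiplication for 300x300 matrices:

Strassen's algorithm requires power-of-2 dimensions. Pad 300x300 to 512x512 (next power of 2).

Standard algorithm: 300^3 = 27000000 multiplications
Strassen's algorithm: 7^(log2(512)) = 7^9 = 40353607 multiplications
Difference: 27000000 - 40353607 = -13353607 (Strassen uses MORE here due to padding overhead — for small or just-over-power-of-2 n, padding can outweigh the per-level savings)

Standard: 27000000 multiplications (300^3). Strassen: 40353607 multiplications (7^9, after padding to 512x512). Strassen reduces 8 recursive multiplications to 7 at each level.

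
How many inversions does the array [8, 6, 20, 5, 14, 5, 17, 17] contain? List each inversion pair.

Finding inversions in [8, 6, 20, 5, 14, 5, 17, 17]:

(0, 1): arr[0]=8 > arr[1]=6
(0, 3): arr[0]=8 > arr[3]=5
(0, 5): arr[0]=8 > arr[5]=5
(1, 3): arr[1]=6 > arr[3]=5
(1, 5): arr[1]=6 > arr[5]=5
(2, 3): arr[2]=20 > arr[3]=5
(2, 4): arr[2]=20 > arr[4]=14
(2, 5): arr[2]=20 > arr[5]=5
(2, 6): arr[2]=20 > arr[6]=17
(2, 7): arr[2]=20 > arr[7]=17
(4, 5): arr[4]=14 > arr[5]=5

Total inversions: 11

The array has 11 inversion(s): (0,1), (0,3), (0,5), (1,3), (1,5), (2,3), (2,4), (2,5), (2,6), (2,7), (4,5). Each pair (i,j) satisfies i < j and arr[i] > arr[j].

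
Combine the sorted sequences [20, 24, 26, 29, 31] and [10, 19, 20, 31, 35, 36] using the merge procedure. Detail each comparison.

Merging process:

Compare 20 vs 10: take 10 from right. Merged: [10]
Compare 20 vs 19: take 19 from right. Merged: [10, 19]
Compare 20 vs 20: take 20 from left. Merged: [10, 19, 20]
Compare 24 vs 20: take 20 from right. Merged: [10, 19, 20, 20]
Compare 24 vs 31: take 24 from left. Merged: [10, 19, 20, 20, 24]
Compare 26 vs 31: take 26 from left. Merged: [10, 19, 20, 20, 24, 26]
Compare 29 vs 31: take 29 from left. Merged: [10, 19, 20, 20, 24, 26, 29]
Compare 31 vs 31: take 31 from left. Merged: [10, 19, 20, 20, 24, 26, 29, 31]
Append remaining from right: [31, 35, 36]. Merged: [10, 19, 20, 20, 24, 26, 29, 31, 31, 35, 36]

Final merged array: [10, 19, 20, 20, 24, 26, 29, 31, 31, 35, 36]
Total comparisons: 8

The merged array is [10, 19, 20, 20, 24, 26, 29, 31, 31, 35, 36], requiring 8 comparisons. The merge step runs in O(n) time where n is the total number of elements.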